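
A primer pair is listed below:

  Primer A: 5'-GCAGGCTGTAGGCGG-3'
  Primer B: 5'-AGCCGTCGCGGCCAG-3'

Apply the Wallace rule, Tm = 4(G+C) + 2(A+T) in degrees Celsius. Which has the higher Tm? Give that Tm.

Primer B, 54°C

Primer A: A+T=4, G+C=11 → Tm = 2(4)+4(11) = 52°C
Primer B: A+T=3, G+C=12 → Tm = 2(3)+4(12) = 54°C
52°C vs 54°C → primer B is higher.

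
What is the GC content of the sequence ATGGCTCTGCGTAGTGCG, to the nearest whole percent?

A=2, G=7, T=5, C=4
G+C = 7 + 4 = 11 out of 18 bases
%GC = 11/18 × 100 = 61.11% ≈ 61%

61%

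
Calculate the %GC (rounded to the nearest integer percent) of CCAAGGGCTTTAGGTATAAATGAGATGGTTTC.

Base counts: C=4, G=9, A=9, T=10
G+C = 9 + 4 = 13 out of 32 bases
%GC = 13/32 × 100 = 40.62% ≈ 41%

41%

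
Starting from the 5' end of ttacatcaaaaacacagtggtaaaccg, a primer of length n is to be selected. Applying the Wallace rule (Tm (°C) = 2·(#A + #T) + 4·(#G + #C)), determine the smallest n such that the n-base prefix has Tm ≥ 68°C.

n = 26

First 25 bases: TTACATCAAAAACACAGTGGTAAAC → Tm = 66°C (< 68°C)
First 26 bases: TTACATCAAAAACACAGTGGTAAACC → Tm = 70°C (≥ 68°C)
Each additional base adds 2°C (A/T) or 4°C (G/C), so Tm is non-decreasing in n; n = 26 is the first length to reach 68°C.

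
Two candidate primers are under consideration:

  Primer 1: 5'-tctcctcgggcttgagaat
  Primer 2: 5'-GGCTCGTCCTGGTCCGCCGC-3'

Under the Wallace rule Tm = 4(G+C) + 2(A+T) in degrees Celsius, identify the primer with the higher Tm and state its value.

Primer 2, 72°C

Primer 1: A+T=9, G+C=10 → Tm = 2(9)+4(10) = 58°C
Primer 2: A+T=4, G+C=16 → Tm = 2(4)+4(16) = 72°C
58°C vs 72°C → primer 2 is higher.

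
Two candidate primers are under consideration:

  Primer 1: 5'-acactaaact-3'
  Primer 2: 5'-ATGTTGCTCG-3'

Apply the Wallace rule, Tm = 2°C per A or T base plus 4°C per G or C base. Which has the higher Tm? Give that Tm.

Primer 2, 30°C

Primer 1: A+T=7, G+C=3 → Tm = 2(7)+4(3) = 26°C
Primer 2: A+T=5, G+C=5 → Tm = 2(5)+4(5) = 30°C
26°C vs 30°C → primer 2 is higher.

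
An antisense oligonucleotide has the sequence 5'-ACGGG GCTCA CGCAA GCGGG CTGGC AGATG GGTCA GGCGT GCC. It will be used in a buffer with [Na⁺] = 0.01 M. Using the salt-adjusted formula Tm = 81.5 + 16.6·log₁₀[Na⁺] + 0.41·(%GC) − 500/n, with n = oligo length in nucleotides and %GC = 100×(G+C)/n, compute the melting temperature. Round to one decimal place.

66.2°C

Length n = 43. Counting bases: A=7, G=19, T=5, C=12
G+C = 31, so %GC = 31/43 × 100 = 72.093%
Salt term: 16.6 × (-2) = -33.2
GC term: 0.41 × 72.093 = 29.558; length term: −500/43 = −11.628
Tm = 81.5 + (-33.2) + 29.558 − 11.628 = 66.23 → 66.2°C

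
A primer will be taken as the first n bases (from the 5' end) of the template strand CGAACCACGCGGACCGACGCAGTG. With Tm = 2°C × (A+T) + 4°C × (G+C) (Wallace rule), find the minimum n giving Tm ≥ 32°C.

First 9 bases: CGAACCACG → Tm = 30°C (< 32°C)
First 10 bases: CGAACCACGC → Tm = 34°C (≥ 32°C)
Each additional base adds 2°C (A/T) or 4°C (G/C), so Tm is non-decreasing in n; n = 10 is the first length to reach 32°C.

n = 10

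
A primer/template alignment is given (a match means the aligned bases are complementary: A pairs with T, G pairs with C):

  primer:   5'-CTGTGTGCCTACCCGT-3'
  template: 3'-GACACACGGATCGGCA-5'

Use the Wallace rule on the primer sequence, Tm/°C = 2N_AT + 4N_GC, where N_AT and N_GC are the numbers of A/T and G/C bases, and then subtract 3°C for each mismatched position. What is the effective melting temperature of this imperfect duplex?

Primer base counts: A=1, T=5, G=4, C=6 → A+T=6, G+C=10
Perfect-match Tm = 2(6) + 4(10) = 12 + 40 = 52°C
Mismatches (positions where the bases are not complementary): 1 (at position 12)
Effective Tm = 52 − 1×3 = 52 − 3 = 49°C

49°C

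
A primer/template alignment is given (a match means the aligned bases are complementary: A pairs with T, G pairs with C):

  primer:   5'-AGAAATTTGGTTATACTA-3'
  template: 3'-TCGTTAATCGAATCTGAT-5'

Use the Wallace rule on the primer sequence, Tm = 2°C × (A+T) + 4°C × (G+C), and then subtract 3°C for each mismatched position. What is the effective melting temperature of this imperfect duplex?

Primer base counts: A=7, T=7, G=3, C=1 → A+T=14, G+C=4
Perfect-match Tm = 2(14) + 4(4) = 28 + 16 = 44°C
Mismatches (positions where the bases are not complementary): 4 (at positions 3, 8, 10, 14)
Effective Tm = 44 − 4×3 = 44 − 12 = 32°C

32°C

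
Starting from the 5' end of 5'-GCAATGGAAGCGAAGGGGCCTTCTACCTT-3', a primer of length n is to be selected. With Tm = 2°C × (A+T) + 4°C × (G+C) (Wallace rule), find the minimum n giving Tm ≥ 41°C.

First 13 bases: GCAATGGAAGCGA → Tm = 40°C (< 41°C)
First 14 bases: GCAATGGAAGCGAA → Tm = 42°C (≥ 41°C)
Since every base adds ≥2°C, Tm only increases with n, so the threshold is first crossed at n = 14.

n = 14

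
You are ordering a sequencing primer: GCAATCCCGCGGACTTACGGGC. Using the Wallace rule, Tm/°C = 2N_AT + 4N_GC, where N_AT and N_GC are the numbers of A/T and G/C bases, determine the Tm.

Scanning the sequence gives C=8, G=7, A=4, T=3.
So N_AT = 7 and N_GC = 15.
Tm = 2(7) + 4(15) = 14 + 60 = 74°C

74°C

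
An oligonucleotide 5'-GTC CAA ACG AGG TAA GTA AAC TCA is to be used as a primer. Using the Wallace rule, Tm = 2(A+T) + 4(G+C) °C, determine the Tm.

68°C

T=4, G=5, C=5, A=10
AT pairs contribute 14, GC pairs contribute 10.
Tm = 4·10 + 2·14 = 40 + 28 = 68°C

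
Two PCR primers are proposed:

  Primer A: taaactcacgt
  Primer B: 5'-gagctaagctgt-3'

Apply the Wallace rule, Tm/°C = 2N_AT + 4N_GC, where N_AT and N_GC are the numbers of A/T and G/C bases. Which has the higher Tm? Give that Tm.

Primer B, 36°C

Primer A: A+T=7, G+C=4 → Tm = 2(7)+4(4) = 30°C
Primer B: A+T=6, G+C=6 → Tm = 2(6)+4(6) = 36°C
30°C vs 36°C → primer B is higher.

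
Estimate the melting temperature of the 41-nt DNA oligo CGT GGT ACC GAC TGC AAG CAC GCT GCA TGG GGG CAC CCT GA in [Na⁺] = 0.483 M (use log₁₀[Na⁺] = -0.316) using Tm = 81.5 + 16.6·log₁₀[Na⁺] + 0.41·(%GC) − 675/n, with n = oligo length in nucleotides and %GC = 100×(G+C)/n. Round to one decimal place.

Length n = 41. Counting bases: T=6, G=14, A=8, C=13
G+C = 27, so %GC = 27/41 × 100 = 65.854%
Salt term: 16.6 × (-0.316) = -5.246
GC term: 0.41 × 65.854 = 27; length term: −675/41 = −16.463
Tm = 81.5 + (-5.246) + 27 − 16.463 = 86.791 → 86.8°C

86.8°C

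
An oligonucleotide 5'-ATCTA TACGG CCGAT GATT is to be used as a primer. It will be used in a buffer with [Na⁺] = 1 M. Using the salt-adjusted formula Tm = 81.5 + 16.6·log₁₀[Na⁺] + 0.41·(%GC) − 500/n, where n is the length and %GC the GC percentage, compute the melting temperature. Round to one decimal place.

Length n = 19. Base counts: G=4, C=4, A=5, T=6
G+C = 8, so %GC = 8/19 × 100 = 42.105%
Salt term: 16.6 × (0) = 0
GC term: 0.41 × 42.105 = 17.263; length term: −500/19 = −26.316
Tm = 81.5 + (0) + 17.263 − 26.316 = 72.447 → 72.4°C

72.4°C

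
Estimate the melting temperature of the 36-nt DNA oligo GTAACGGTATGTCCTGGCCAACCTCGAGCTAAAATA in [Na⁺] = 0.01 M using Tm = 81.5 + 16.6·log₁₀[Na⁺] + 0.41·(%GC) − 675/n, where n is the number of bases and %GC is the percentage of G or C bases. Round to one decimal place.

48.9°C

Length n = 36. Base counts: C=9, A=11, G=8, T=8
G+C = 17, so %GC = 17/36 × 100 = 47.222%
Salt term: 16.6 × (-2) = -33.2
GC term: 0.41 × 47.222 = 19.361; length term: −675/36 = −18.75
Tm = 81.5 + (-33.2) + 19.361 − 18.75 = 48.911 → 48.9°C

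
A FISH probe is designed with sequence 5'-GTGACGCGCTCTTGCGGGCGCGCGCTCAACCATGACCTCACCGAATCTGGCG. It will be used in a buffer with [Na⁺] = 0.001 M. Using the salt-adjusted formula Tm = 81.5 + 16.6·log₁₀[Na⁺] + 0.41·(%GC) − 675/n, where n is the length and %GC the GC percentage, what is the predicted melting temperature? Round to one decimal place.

46.3°C

Length n = 52. Counting bases: G=16, A=8, C=19, T=9
G+C = 35, so %GC = 35/52 × 100 = 67.308%
Salt term: 16.6 × (-3) = -49.8
GC term: 0.41 × 67.308 = 27.596; length term: −675/52 = −12.981
Tm = 81.5 + (-49.8) + 27.596 − 12.981 = 46.315 → 46.3°C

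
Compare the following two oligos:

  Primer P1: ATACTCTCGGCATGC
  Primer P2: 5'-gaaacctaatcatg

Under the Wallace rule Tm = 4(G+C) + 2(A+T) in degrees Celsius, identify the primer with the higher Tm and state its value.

Primer P1: A+T=7, G+C=8 → Tm = 2(7)+4(8) = 46°C
Primer P2: A+T=9, G+C=5 → Tm = 2(9)+4(5) = 38°C
46°C vs 38°C → primer P1 is higher.

Primer P1, 46°C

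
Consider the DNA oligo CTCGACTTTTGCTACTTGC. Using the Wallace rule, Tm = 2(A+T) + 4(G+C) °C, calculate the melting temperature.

56°C

Scanning the sequence gives T=8, C=6, G=3, A=2.
So N_AT = 10 and N_GC = 9.
Tm = 2(10) + 4(9) = 20 + 36 = 56°C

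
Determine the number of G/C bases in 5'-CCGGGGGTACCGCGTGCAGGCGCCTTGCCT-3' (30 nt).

23

A=2, T=5, C=11, G=12
G+C = 12 + 11 = 23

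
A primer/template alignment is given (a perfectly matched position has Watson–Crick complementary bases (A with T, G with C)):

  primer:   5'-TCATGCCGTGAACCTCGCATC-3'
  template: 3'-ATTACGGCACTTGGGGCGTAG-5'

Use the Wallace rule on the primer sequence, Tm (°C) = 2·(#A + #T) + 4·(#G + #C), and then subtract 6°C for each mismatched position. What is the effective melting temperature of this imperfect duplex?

54°C

Primer base counts: A=4, T=5, G=4, C=8 → A+T=9, G+C=12
Perfect-match Tm = 2(9) + 4(12) = 18 + 48 = 66°C
Mismatches (positions where the bases are not complementary): 2 (at positions 2, 15)
Effective Tm = 66 − 2×6 = 66 − 12 = 54°C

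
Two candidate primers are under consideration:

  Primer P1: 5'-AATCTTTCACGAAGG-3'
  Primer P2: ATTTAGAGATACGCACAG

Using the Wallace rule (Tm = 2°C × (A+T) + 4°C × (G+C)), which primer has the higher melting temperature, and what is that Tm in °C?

Primer P2, 50°C

Primer P1: A+T=9, G+C=6 → Tm = 2(9)+4(6) = 42°C
Primer P2: A+T=11, G+C=7 → Tm = 2(11)+4(7) = 50°C
42°C vs 50°C → primer P2 is higher.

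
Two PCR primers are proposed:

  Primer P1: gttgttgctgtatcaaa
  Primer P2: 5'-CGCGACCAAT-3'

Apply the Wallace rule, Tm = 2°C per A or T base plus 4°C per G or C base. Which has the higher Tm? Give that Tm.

Primer P1, 46°C

Primer P1: A+T=11, G+C=6 → Tm = 2(11)+4(6) = 46°C
Primer P2: A+T=4, G+C=6 → Tm = 2(4)+4(6) = 32°C
46°C vs 32°C → primer P1 is higher.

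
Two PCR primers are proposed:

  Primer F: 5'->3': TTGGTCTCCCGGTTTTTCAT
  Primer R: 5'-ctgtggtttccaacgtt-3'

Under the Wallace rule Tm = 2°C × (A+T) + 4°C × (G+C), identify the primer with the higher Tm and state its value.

Primer F: A+T=11, G+C=9 → Tm = 2(11)+4(9) = 58°C
Primer R: A+T=9, G+C=8 → Tm = 2(9)+4(8) = 50°C
58°C vs 50°C → primer F is higher.

Primer F, 58°C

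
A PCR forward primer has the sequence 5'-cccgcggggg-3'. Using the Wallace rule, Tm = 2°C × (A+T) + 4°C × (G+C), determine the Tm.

40°C

Base counts: G=6, C=4, A=0, T=0
AT pairs contribute 0, GC pairs contribute 10.
Tm = 2(0) + 4(10) = 0 + 40 = 40°C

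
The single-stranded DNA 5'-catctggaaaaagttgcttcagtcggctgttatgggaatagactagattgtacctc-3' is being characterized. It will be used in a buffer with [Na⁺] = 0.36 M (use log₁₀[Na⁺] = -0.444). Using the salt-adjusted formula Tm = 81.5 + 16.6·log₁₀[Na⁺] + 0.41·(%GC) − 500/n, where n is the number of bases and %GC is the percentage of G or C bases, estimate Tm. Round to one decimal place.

Length n = 56. Scanning the sequence gives A=15, C=10, T=17, G=14.
G+C = 24, so %GC = 24/56 × 100 = 42.857%
Salt term: 16.6 × (-0.444) = -7.37
GC term: 0.41 × 42.857 = 17.571; length term: −500/56 = −8.929
Tm = 81.5 + (-7.37) + 17.571 − 8.929 = 82.772 → 82.8°C

82.8°C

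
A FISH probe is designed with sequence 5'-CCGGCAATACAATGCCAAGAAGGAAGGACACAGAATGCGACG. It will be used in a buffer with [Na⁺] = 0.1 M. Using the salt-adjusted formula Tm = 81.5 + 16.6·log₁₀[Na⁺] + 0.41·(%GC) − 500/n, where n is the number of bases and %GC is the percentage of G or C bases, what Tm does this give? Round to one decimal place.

74.5°C

Length n = 42. Base counts: G=12, T=3, C=10, A=17
G+C = 22, so %GC = 22/42 × 100 = 52.381%
Salt term: 16.6 × (-1) = -16.6
GC term: 0.41 × 52.381 = 21.476; length term: −500/42 = −11.905
Tm = 81.5 + (-16.6) + 21.476 − 11.905 = 74.471 → 74.5°C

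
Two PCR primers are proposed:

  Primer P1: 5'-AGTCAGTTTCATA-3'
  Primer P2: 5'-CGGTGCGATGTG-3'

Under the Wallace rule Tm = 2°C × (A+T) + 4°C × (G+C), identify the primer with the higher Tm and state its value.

Primer P2, 40°C

Primer P1: A+T=9, G+C=4 → Tm = 2(9)+4(4) = 34°C
Primer P2: A+T=4, G+C=8 → Tm = 2(4)+4(8) = 40°C
34°C vs 40°C → primer P2 is higher.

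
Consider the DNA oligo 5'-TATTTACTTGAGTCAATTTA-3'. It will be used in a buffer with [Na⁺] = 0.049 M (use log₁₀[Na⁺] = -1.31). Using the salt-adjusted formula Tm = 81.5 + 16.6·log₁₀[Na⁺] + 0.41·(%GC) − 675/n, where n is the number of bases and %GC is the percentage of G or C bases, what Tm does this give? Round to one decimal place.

34.2°C

Length n = 20. Counting bases: G=2, T=10, C=2, A=6
G+C = 4, so %GC = 4/20 × 100 = 20%
Salt term: 16.6 × (-1.31) = -21.746
GC term: 0.41 × 20 = 8.2; length term: −675/20 = −33.75
Tm = 81.5 + (-21.746) + 8.2 − 33.75 = 34.204 → 34.2°C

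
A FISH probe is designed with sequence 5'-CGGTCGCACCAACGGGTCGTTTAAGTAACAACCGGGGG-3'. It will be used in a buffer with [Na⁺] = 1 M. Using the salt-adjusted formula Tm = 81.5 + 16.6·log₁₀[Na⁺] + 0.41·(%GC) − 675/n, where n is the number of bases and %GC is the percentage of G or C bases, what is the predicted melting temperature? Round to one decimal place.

Length n = 38. Scanning the sequence gives T=6, A=9, C=10, G=13.
G+C = 23, so %GC = 23/38 × 100 = 60.526%
Salt term: 16.6 × (0) = 0
GC term: 0.41 × 60.526 = 24.816; length term: −675/38 = −17.763
Tm = 81.5 + (0) + 24.816 − 17.763 = 88.553 → 88.6°C

88.6°C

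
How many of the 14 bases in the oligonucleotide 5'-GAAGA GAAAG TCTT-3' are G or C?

Scanning the sequence gives A=6, C=1, G=4, T=3.
G+C = 4 + 1 = 5

5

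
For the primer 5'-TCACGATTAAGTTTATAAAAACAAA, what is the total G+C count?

Base counts: A=13, G=2, C=3, T=7
G+C = 2 + 3 = 5

5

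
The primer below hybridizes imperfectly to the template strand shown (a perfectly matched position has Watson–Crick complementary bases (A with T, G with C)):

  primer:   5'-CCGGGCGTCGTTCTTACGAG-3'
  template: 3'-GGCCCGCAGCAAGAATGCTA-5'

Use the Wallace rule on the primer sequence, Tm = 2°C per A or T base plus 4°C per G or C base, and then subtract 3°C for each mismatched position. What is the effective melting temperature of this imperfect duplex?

Primer base counts: A=2, T=5, G=7, C=6 → A+T=7, G+C=13
Perfect-match Tm = 2(7) + 4(13) = 14 + 52 = 66°C
Mismatches (positions where the bases are not complementary): 1 (at position 20)
Effective Tm = 66 − 1×3 = 66 − 3 = 63°C

63°C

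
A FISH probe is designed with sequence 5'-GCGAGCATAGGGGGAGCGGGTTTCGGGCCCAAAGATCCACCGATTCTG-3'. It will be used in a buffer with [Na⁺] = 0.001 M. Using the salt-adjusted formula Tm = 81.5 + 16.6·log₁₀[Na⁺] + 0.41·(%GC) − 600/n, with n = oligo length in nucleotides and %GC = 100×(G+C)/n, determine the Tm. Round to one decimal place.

44.8°C

Length n = 48. Scanning the sequence gives C=12, G=18, T=8, A=10.
G+C = 30, so %GC = 30/48 × 100 = 62.5%
Salt term: 16.6 × (-3) = -49.8
GC term: 0.41 × 62.5 = 25.625; length term: −600/48 = −12.5
Tm = 81.5 + (-49.8) + 25.625 − 12.5 = 44.825 → 44.8°C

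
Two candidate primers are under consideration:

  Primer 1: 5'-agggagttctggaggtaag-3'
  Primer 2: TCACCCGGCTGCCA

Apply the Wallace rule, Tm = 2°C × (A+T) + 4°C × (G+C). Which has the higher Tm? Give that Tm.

Primer 1: A+T=9, G+C=10 → Tm = 2(9)+4(10) = 58°C
Primer 2: A+T=4, G+C=10 → Tm = 2(4)+4(10) = 48°C
58°C vs 48°C → primer 1 is higher.

Primer 1, 58°C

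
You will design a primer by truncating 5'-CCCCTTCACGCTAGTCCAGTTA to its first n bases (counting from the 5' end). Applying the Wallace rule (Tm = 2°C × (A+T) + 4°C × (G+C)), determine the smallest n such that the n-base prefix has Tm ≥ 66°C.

First 20 bases: CCCCTTCACGCTAGTCCAGT → Tm = 64°C (< 66°C)
First 21 bases: CCCCTTCACGCTAGTCCAGTT → Tm = 66°C (≥ 66°C)
Since every base adds ≥2°C, Tm only increases with n, so the threshold is first crossed at n = 21.

n = 21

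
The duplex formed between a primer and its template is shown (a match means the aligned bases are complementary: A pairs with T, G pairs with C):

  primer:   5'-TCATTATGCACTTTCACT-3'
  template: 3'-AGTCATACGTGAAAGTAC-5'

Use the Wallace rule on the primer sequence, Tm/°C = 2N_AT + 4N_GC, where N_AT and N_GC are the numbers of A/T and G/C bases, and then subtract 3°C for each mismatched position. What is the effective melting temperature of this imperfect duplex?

Primer base counts: A=4, T=8, G=1, C=5 → A+T=12, G+C=6
Perfect-match Tm = 2(12) + 4(6) = 24 + 24 = 48°C
Mismatches (positions where the bases are not complementary): 3 (at positions 4, 17, 18)
Effective Tm = 48 − 3×3 = 48 − 9 = 39°C

39°C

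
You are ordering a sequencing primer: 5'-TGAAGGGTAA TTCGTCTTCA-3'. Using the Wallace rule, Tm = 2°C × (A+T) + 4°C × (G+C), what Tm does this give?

G=5, C=3, A=5, T=7
A+T = 12, G+C = 8
Tm = 4·8 + 2·12 = 32 + 24 = 56°C

56°C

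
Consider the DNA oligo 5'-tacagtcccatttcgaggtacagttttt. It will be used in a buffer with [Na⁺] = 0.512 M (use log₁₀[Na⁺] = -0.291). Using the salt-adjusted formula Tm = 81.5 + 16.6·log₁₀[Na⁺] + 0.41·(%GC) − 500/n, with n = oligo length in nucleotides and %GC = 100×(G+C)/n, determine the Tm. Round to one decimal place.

Length n = 28. Scanning the sequence gives A=6, T=11, C=6, G=5.
G+C = 11, so %GC = 11/28 × 100 = 39.286%
Salt term: 16.6 × (-0.291) = -4.831
GC term: 0.41 × 39.286 = 16.107; length term: −500/28 = −17.857
Tm = 81.5 + (-4.831) + 16.107 − 17.857 = 74.919 → 74.9°C

74.9°C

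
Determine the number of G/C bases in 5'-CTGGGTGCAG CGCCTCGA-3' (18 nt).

13

T=3, G=7, A=2, C=6
G+C = 7 + 6 = 13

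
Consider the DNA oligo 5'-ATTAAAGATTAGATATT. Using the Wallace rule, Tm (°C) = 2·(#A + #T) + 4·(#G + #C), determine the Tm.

38°C

Scanning the sequence gives C=0, T=7, G=2, A=8.
A+T = 15, G+C = 2
Tm = 2×15 + 4×2 = 38°C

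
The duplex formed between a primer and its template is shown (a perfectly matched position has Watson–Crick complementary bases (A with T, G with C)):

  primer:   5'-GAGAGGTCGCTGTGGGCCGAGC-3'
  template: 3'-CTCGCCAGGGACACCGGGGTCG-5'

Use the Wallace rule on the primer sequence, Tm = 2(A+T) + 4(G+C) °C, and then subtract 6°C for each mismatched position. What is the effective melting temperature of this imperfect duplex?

Primer base counts: A=3, T=3, G=11, C=5 → A+T=6, G+C=16
Perfect-match Tm = 2(6) + 4(16) = 12 + 64 = 76°C
Mismatches (positions where the bases are not complementary): 4 (at positions 4, 9, 16, 19)
Effective Tm = 76 − 4×6 = 76 − 24 = 52°C

52°C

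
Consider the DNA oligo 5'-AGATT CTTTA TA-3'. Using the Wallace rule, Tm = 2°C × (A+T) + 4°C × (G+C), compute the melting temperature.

28°C

A=4, T=6, C=1, G=1
AT pairs contribute 10, GC pairs contribute 2.
Tm = 4·2 + 2·10 = 8 + 20 = 28°C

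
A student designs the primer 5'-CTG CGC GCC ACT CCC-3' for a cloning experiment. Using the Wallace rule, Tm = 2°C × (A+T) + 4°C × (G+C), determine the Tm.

54°C

C=9, G=3, A=1, T=2
A+T = 3, G+C = 12
Tm = 2×3 + 4×12 = 54°C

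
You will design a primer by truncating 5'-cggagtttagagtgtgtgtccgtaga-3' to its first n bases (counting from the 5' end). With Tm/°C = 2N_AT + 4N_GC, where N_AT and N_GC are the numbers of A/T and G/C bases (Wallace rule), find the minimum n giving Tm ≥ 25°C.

First 8 bases: CGGAGTTT → Tm = 24°C (< 25°C)
First 9 bases: CGGAGTTTA → Tm = 26°C (≥ 25°C)
Since every base adds ≥2°C, Tm only increases with n, so the threshold is first crossed at n = 9.

n = 9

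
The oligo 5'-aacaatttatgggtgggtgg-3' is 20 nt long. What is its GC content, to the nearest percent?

C=1, G=8, T=6, A=5
G+C = 8 + 1 = 9 out of 20 bases
%GC = 9/20 × 100 = 45% ≈ 45%

45%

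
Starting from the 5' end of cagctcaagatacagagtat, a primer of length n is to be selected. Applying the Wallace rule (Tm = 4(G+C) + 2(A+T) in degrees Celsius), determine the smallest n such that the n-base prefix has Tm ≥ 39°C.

First 13 bases: CAGCTCAAGATAC → Tm = 38°C (< 39°C)
First 14 bases: CAGCTCAAGATACA → Tm = 40°C (≥ 39°C)
Since every base adds ≥2°C, Tm only increases with n, so the threshold is first crossed at n = 14.

n = 14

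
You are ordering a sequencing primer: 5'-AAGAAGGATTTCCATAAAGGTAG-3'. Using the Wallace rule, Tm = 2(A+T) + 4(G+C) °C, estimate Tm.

62°C

Counting bases: A=10, T=5, C=2, G=6
AT pairs contribute 15, GC pairs contribute 8.
Tm = 2×15 + 4×8 = 62°C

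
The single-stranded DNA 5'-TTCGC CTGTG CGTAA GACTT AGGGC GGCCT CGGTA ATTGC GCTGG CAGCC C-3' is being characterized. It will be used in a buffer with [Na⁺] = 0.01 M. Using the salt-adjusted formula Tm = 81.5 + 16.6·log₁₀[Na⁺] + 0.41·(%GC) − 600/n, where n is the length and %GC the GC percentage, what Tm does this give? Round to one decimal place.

Length n = 51. Scanning the sequence gives G=17, A=7, T=12, C=15.
G+C = 32, so %GC = 32/51 × 100 = 62.745%
Salt term: 16.6 × (-2) = -33.2
GC term: 0.41 × 62.745 = 25.725; length term: −600/51 = −11.765
Tm = 81.5 + (-33.2) + 25.725 − 11.765 = 62.26 → 62.3°C

62.3°C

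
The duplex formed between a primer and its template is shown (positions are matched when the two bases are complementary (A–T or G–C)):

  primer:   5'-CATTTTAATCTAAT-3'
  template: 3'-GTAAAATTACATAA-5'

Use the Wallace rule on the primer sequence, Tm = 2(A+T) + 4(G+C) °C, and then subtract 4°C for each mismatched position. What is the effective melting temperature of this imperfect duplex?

Primer base counts: A=5, T=7, G=0, C=2 → A+T=12, G+C=2
Perfect-match Tm = 2(12) + 4(2) = 24 + 8 = 32°C
Mismatches (positions where the bases are not complementary): 2 (at positions 10, 13)
Effective Tm = 32 − 2×4 = 32 − 8 = 24°C

24°C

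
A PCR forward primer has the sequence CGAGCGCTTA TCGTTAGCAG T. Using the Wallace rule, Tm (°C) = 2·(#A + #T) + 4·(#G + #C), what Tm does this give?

Base counts: T=6, C=5, A=4, G=6
A+T = 10, G+C = 11
Tm = 4·11 + 2·10 = 44 + 20 = 64°C

64°C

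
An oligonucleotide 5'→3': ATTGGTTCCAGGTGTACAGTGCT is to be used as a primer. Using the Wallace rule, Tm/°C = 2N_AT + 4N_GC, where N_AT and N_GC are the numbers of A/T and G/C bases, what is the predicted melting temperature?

68°C

Scanning the sequence gives C=4, A=4, T=8, G=7.
A+T = 12, G+C = 11
Tm = 2×12 + 4×11 = 68°C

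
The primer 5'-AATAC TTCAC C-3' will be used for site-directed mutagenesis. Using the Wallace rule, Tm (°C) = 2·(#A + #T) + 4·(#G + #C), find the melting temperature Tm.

30°C

Base counts: T=3, G=0, C=4, A=4
AT pairs contribute 7, GC pairs contribute 4.
Tm = 2×7 + 4×4 = 30°C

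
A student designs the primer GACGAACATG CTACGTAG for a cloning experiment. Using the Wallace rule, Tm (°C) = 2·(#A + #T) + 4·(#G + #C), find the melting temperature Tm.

54°C

T=3, G=5, C=4, A=6
AT pairs contribute 9, GC pairs contribute 9.
Tm = 4·9 + 2·9 = 36 + 18 = 54°C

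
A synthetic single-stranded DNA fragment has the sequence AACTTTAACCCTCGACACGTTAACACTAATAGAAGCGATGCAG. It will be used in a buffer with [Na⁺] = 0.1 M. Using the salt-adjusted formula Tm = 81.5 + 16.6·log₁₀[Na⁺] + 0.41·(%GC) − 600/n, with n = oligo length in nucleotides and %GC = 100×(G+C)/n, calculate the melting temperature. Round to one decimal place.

68.1°C

Length n = 43. Base counts: T=9, A=16, G=7, C=11
G+C = 18, so %GC = 18/43 × 100 = 41.86%
Salt term: 16.6 × (-1) = -16.6
GC term: 0.41 × 41.86 = 17.163; length term: −600/43 = −13.953
Tm = 81.5 + (-16.6) + 17.163 − 13.953 = 68.11 → 68.1°C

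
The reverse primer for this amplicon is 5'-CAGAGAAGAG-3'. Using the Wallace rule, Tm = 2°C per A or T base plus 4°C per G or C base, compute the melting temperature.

30°C

Scanning the sequence gives T=0, A=5, C=1, G=4.
So N_AT = 5 and N_GC = 5.
Tm = 2×5 + 4×5 = 30°C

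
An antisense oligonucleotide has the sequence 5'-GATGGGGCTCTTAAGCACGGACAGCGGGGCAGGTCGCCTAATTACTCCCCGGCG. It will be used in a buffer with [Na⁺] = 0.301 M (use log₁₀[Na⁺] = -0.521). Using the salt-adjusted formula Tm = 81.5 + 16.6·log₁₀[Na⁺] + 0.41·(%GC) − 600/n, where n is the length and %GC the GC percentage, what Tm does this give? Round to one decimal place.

Length n = 54. Scanning the sequence gives T=9, G=19, A=10, C=16.
G+C = 35, so %GC = 35/54 × 100 = 64.815%
Salt term: 16.6 × (-0.521) = -8.649
GC term: 0.41 × 64.815 = 26.574; length term: −600/54 = −11.111
Tm = 81.5 + (-8.649) + 26.574 − 11.111 = 88.314 → 88.3°C

88.3°C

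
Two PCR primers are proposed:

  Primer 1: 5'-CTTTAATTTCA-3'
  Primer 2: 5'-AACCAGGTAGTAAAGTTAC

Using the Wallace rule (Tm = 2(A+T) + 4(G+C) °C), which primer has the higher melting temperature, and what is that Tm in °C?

Primer 1: A+T=9, G+C=2 → Tm = 2(9)+4(2) = 26°C
Primer 2: A+T=12, G+C=7 → Tm = 2(12)+4(7) = 52°C
26°C vs 52°C → primer 2 is higher.

Primer 2, 52°C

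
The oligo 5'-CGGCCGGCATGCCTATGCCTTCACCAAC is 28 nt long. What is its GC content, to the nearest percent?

G=6, T=5, A=5, C=12
G+C = 6 + 12 = 18 out of 28 bases
%GC = 18/28 × 100 = 64.29% ≈ 64%

64%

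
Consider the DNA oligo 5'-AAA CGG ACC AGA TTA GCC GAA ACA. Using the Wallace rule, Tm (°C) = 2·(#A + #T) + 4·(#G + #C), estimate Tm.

70°C

Counting bases: T=2, G=5, C=6, A=11
A+T = 13, G+C = 11
Tm = 2×13 + 4×11 = 70°C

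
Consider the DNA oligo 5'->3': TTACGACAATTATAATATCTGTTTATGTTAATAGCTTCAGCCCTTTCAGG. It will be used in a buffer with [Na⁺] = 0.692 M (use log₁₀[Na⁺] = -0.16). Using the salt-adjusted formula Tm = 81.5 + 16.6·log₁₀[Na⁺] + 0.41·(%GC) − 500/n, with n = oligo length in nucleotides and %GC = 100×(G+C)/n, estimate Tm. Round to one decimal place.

Length n = 50. G=7, A=14, C=9, T=20
G+C = 16, so %GC = 16/50 × 100 = 32%
Salt term: 16.6 × (-0.16) = -2.656
GC term: 0.41 × 32 = 13.12; length term: −500/50 = −10
Tm = 81.5 + (-2.656) + 13.12 − 10 = 81.964 → 82.0°C

82.0°C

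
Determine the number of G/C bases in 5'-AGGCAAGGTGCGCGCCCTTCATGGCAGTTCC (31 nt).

T=6, A=5, G=10, C=10
G+C = 10 + 10 = 20

20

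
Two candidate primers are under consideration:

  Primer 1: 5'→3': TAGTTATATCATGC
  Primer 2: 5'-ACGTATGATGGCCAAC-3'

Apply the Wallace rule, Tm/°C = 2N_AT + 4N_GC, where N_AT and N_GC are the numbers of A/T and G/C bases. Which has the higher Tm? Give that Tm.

Primer 1: A+T=10, G+C=4 → Tm = 2(10)+4(4) = 36°C
Primer 2: A+T=8, G+C=8 → Tm = 2(8)+4(8) = 48°C
36°C vs 48°C → primer 2 is higher.

Primer 2, 48°C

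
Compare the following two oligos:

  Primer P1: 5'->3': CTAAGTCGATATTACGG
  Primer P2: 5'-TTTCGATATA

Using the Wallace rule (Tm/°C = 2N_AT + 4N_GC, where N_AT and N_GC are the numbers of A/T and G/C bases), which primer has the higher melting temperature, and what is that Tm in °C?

Primer P1, 48°C

Primer P1: A+T=10, G+C=7 → Tm = 2(10)+4(7) = 48°C
Primer P2: A+T=8, G+C=2 → Tm = 2(8)+4(2) = 24°C
48°C vs 24°C → primer P1 is higher.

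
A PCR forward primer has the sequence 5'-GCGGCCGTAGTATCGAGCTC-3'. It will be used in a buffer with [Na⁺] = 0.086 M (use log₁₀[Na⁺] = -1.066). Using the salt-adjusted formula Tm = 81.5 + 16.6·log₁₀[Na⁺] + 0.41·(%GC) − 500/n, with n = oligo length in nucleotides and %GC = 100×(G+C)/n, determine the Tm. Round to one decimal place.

65.5°C

Length n = 20. Scanning the sequence gives C=6, A=3, G=7, T=4.
G+C = 13, so %GC = 13/20 × 100 = 65%
Salt term: 16.6 × (-1.066) = -17.696
GC term: 0.41 × 65 = 26.65; length term: −500/20 = −25
Tm = 81.5 + (-17.696) + 26.65 − 25 = 65.454 → 65.5°C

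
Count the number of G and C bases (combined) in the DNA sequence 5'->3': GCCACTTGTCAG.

7

G=3, C=4, A=2, T=3
Total G or C: 3 + 4 = 7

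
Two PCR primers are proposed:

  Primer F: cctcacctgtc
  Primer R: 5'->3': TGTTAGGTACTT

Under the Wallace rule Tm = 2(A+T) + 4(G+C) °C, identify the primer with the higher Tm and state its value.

Primer F, 36°C

Primer F: A+T=4, G+C=7 → Tm = 2(4)+4(7) = 36°C
Primer R: A+T=8, G+C=4 → Tm = 2(8)+4(4) = 32°C
36°C vs 32°C → primer F is higher.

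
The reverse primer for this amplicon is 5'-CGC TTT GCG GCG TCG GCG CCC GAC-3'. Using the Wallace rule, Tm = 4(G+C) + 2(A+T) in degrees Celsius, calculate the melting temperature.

86°C

A=1, G=9, C=10, T=4
A+T = 5, G+C = 19
Tm = 4·19 + 2·5 = 76 + 10 = 86°C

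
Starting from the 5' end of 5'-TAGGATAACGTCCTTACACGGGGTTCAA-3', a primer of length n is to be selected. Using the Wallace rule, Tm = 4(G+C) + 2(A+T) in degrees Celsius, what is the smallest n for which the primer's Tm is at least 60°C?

First 20 bases: TAGGATAACGTCCTTACACG → Tm = 58°C (< 60°C)
First 21 bases: TAGGATAACGTCCTTACACGG → Tm = 62°C (≥ 60°C)
Since every base adds ≥2°C, Tm only increases with n, so the threshold is first crossed at n = 21.

n = 21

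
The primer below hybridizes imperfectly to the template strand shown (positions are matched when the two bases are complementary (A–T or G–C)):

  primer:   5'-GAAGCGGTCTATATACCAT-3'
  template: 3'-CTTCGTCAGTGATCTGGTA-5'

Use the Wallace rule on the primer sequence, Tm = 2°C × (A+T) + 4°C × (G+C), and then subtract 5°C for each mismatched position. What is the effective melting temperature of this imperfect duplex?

34°C

Primer base counts: A=6, T=5, G=4, C=4 → A+T=11, G+C=8
Perfect-match Tm = 2(11) + 4(8) = 22 + 32 = 54°C
Mismatches (positions where the bases are not complementary): 4 (at positions 6, 10, 11, 14)
Effective Tm = 54 − 4×5 = 54 − 20 = 34°C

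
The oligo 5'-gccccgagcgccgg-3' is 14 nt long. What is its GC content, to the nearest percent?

G=6, A=1, C=7, T=0
G+C = 6 + 7 = 13 out of 14 bases
%GC = 13/14 × 100 = 92.86% ≈ 93%

93%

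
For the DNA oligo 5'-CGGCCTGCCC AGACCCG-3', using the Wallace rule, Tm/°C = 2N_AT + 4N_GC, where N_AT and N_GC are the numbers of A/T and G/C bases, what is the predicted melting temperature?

Scanning the sequence gives G=5, T=1, A=2, C=9.
AT pairs contribute 3, GC pairs contribute 14.
Tm = 4·14 + 2·3 = 56 + 6 = 62°C

62°C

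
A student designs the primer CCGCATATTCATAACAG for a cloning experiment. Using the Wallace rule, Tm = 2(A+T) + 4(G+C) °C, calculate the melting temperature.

48°C

T=4, G=2, A=6, C=5
A+T = 10, G+C = 7
Tm = 4·7 + 2·10 = 28 + 20 = 48°C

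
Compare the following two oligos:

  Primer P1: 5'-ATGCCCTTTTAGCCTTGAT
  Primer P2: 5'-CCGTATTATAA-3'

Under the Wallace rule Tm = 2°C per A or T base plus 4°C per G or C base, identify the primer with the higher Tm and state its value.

Primer P1, 54°C

Primer P1: A+T=11, G+C=8 → Tm = 2(11)+4(8) = 54°C
Primer P2: A+T=8, G+C=3 → Tm = 2(8)+4(3) = 28°C
54°C vs 28°C → primer P1 is higher.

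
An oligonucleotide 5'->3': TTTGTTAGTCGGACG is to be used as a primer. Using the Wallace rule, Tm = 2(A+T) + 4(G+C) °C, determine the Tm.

Base counts: C=2, T=6, A=2, G=5
AT pairs contribute 8, GC pairs contribute 7.
Tm = 2×8 + 4×7 = 44°C

44°C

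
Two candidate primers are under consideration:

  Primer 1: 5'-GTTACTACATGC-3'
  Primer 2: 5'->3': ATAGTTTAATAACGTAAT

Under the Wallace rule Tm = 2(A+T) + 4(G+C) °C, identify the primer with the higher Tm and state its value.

Primer 2, 42°C

Primer 1: A+T=7, G+C=5 → Tm = 2(7)+4(5) = 34°C
Primer 2: A+T=15, G+C=3 → Tm = 2(15)+4(3) = 42°C
34°C vs 42°C → primer 2 is higher.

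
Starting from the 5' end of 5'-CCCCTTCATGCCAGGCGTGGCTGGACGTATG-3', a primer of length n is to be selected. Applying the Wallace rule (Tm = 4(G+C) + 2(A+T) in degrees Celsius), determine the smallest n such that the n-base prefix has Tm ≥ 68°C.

n = 20

First 19 bases: CCCCTTCATGCCAGGCGTG → Tm = 64°C (< 68°C)
First 20 bases: CCCCTTCATGCCAGGCGTGG → Tm = 68°C (≥ 68°C)
Each additional base adds 2°C (A/T) or 4°C (G/C), so Tm is non-decreasing in n; n = 20 is the first length to reach 68°C.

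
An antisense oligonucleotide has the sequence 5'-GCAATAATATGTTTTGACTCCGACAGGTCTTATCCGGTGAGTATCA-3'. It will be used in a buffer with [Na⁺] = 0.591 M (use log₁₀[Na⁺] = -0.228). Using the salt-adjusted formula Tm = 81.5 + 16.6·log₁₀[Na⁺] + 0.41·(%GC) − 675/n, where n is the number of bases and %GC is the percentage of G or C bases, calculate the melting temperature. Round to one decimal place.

Length n = 46. Counting bases: C=9, A=12, G=10, T=15
G+C = 19, so %GC = 19/46 × 100 = 41.304%
Salt term: 16.6 × (-0.228) = -3.785
GC term: 0.41 × 41.304 = 16.935; length term: −675/46 = −14.674
Tm = 81.5 + (-3.785) + 16.935 − 14.674 = 79.976 → 80.0°C

80.0°C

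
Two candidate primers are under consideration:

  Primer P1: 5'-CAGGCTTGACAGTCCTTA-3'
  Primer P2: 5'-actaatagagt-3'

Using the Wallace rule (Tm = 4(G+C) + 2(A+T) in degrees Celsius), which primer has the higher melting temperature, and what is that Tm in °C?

Primer P1: A+T=9, G+C=9 → Tm = 2(9)+4(9) = 54°C
Primer P2: A+T=8, G+C=3 → Tm = 2(8)+4(3) = 28°C
54°C vs 28°C → primer P1 is higher.

Primer P1, 54°C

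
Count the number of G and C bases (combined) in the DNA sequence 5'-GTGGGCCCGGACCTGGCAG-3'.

15

Counting bases: A=2, C=6, G=9, T=2
Total G or C: 9 + 6 = 15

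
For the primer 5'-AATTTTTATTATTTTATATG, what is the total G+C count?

Base counts: G=1, T=13, C=0, A=6
Total G or C: 1 + 0 = 1

1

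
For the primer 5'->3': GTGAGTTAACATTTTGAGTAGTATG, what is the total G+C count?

C=1, A=7, G=7, T=10
G+C = 7 + 1 = 8

8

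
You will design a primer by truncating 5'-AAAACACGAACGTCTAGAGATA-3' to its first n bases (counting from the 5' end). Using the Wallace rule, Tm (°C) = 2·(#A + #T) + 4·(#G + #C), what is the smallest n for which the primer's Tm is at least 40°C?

First 13 bases: AAAACACGAACGT → Tm = 36°C (< 40°C)
First 14 bases: AAAACACGAACGTC → Tm = 40°C (≥ 40°C)
Each additional base adds 2°C (A/T) or 4°C (G/C), so Tm is non-decreasing in n; n = 14 is the first length to reach 40°C.

n = 14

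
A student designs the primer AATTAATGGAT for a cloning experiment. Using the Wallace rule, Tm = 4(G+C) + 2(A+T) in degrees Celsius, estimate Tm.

26°C

Base counts: G=2, T=4, C=0, A=5
A+T = 9, G+C = 2
Tm = 2(9) + 4(2) = 18 + 8 = 26°C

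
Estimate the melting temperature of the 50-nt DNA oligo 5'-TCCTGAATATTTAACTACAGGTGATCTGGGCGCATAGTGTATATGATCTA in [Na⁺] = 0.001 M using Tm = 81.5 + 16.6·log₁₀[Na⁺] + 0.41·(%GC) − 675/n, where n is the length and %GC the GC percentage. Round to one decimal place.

33.8°C

Length n = 50. T=17, C=8, G=11, A=14
G+C = 19, so %GC = 19/50 × 100 = 38%
Salt term: 16.6 × (-3) = -49.8
GC term: 0.41 × 38 = 15.58; length term: −675/50 = −13.5
Tm = 81.5 + (-49.8) + 15.58 − 13.5 = 33.78 → 33.8°C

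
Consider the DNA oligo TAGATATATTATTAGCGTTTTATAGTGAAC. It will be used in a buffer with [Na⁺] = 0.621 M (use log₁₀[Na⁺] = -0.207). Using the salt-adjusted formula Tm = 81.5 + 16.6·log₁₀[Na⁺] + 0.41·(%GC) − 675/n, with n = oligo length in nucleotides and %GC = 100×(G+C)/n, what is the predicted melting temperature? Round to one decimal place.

Length n = 30. Counting bases: G=5, C=2, A=10, T=13
G+C = 7, so %GC = 7/30 × 100 = 23.333%
Salt term: 16.6 × (-0.207) = -3.436
GC term: 0.41 × 23.333 = 9.567; length term: −675/30 = −22.5
Tm = 81.5 + (-3.436) + 9.567 − 22.5 = 65.131 → 65.1°C

65.1°C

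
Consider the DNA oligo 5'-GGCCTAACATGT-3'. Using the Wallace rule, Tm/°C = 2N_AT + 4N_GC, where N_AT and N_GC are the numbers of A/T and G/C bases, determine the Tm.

Scanning the sequence gives A=3, G=3, T=3, C=3.
So N_AT = 6 and N_GC = 6.
Tm = 2×6 + 4×6 = 36°C

36°C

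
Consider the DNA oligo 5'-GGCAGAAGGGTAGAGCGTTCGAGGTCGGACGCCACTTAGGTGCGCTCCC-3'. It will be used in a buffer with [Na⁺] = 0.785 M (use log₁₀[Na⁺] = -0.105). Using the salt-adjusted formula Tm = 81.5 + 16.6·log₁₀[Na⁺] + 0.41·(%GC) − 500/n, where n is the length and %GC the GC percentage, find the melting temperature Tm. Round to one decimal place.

Length n = 49. G=19, A=9, C=13, T=8
G+C = 32, so %GC = 32/49 × 100 = 65.306%
Salt term: 16.6 × (-0.105) = -1.743
GC term: 0.41 × 65.306 = 26.775; length term: −500/49 = −10.204
Tm = 81.5 + (-1.743) + 26.775 − 10.204 = 96.328 → 96.3°C

96.3°C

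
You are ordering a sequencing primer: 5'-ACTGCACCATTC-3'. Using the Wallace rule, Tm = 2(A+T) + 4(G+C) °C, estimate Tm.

Counting bases: G=1, A=3, T=3, C=5
AT pairs contribute 6, GC pairs contribute 6.
Tm = 2×6 + 4×6 = 36°C

36°C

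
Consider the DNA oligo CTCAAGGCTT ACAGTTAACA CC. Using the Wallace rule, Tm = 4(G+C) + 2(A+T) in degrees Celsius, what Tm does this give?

Counting bases: A=7, C=7, G=3, T=5
So N_AT = 12 and N_GC = 10.
Tm = 2×12 + 4×10 = 64°C

64°C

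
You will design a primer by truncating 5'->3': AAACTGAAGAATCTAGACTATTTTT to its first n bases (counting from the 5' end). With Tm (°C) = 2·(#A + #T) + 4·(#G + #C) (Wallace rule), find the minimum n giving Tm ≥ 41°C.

n = 16

First 15 bases: AAACTGAAGAATCTA → Tm = 38°C (< 41°C)
First 16 bases: AAACTGAAGAATCTAG → Tm = 42°C (≥ 41°C)
Each additional base adds 2°C (A/T) or 4°C (G/C), so Tm is non-decreasing in n; n = 16 is the first length to reach 41°C.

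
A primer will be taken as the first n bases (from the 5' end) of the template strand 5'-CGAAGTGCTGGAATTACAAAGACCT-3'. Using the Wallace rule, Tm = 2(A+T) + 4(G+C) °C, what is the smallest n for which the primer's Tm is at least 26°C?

n = 8

First 7 bases: CGAAGTG → Tm = 22°C (< 26°C)
First 8 bases: CGAAGTGC → Tm = 26°C (≥ 26°C)
Each additional base adds 2°C (A/T) or 4°C (G/C), so Tm is non-decreasing in n; n = 8 is the first length to reach 26°C.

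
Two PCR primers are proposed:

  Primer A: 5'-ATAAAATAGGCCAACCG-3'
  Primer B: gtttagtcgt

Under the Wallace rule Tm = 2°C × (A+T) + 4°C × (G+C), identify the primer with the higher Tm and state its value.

Primer A, 48°C

Primer A: A+T=10, G+C=7 → Tm = 2(10)+4(7) = 48°C
Primer B: A+T=6, G+C=4 → Tm = 2(6)+4(4) = 28°C
48°C vs 28°C → primer A is higher.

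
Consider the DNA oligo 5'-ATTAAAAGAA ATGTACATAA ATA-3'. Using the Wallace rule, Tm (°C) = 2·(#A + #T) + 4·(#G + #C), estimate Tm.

Scanning the sequence gives T=6, A=14, G=2, C=1.
AT pairs contribute 20, GC pairs contribute 3.
Tm = 2×20 + 4×3 = 52°C

52°C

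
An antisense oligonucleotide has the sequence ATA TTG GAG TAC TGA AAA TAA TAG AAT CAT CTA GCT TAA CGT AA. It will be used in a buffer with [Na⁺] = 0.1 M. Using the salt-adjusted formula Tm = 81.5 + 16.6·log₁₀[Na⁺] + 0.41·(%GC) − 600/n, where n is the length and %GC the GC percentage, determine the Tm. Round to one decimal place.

Length n = 44. Scanning the sequence gives T=13, G=7, C=5, A=19.
G+C = 12, so %GC = 12/44 × 100 = 27.273%
Salt term: 16.6 × (-1) = -16.6
GC term: 0.41 × 27.273 = 11.182; length term: −600/44 = −13.636
Tm = 81.5 + (-16.6) + 11.182 − 13.636 = 62.446 → 62.4°C

62.4°C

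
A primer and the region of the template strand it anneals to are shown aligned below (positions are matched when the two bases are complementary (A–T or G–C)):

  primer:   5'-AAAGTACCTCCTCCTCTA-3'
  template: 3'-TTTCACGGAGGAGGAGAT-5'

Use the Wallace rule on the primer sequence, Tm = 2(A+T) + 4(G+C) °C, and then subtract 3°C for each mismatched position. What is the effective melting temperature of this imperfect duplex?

49°C

Primer base counts: A=5, T=5, G=1, C=7 → A+T=10, G+C=8
Perfect-match Tm = 2(10) + 4(8) = 20 + 32 = 52°C
Mismatches (positions where the bases are not complementary): 1 (at position 6)
Effective Tm = 52 − 1×3 = 52 − 3 = 49°C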